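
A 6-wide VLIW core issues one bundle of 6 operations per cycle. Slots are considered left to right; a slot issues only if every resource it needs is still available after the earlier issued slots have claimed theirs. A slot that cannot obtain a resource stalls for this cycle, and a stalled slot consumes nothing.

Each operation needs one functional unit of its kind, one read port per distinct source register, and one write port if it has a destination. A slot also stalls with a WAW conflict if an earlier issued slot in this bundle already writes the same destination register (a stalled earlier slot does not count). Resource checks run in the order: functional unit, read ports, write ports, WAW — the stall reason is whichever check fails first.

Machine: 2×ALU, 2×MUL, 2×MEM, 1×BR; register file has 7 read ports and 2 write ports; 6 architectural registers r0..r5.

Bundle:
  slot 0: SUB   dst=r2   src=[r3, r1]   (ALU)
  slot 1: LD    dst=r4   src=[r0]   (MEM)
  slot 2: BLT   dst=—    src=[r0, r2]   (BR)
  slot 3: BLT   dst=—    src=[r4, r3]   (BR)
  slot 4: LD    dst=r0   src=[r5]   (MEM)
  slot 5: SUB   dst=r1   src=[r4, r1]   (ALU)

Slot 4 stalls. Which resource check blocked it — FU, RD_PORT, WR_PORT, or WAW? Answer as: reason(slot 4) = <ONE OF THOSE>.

[0] ALU needs rd=2 wr=1: ok; after: ALU=1 MUL=2 MEM=2 BR=1, R=5, W=1
[1] MEM needs rd=1 wr=1: ok; after: ALU=1 MUL=2 MEM=1 BR=1, R=4, W=0
[2] BR needs rd=2 wr=0: ok; after: ALU=1 MUL=2 MEM=1 BR=0, R=2, W=0
[3] BR needs rd=2 wr=0: FU; after: ALU=1 MUL=2 MEM=1 BR=0, R=2, W=0
[4] MEM needs rd=1 wr=1: WR_PORT; after: ALU=1 MUL=2 MEM=1 BR=0, R=2, W=0
[5] ALU needs rd=2 wr=1: WR_PORT; after: ALU=1 MUL=2 MEM=1 BR=0, R=2, W=0

reason(slot 4) = WR_PORT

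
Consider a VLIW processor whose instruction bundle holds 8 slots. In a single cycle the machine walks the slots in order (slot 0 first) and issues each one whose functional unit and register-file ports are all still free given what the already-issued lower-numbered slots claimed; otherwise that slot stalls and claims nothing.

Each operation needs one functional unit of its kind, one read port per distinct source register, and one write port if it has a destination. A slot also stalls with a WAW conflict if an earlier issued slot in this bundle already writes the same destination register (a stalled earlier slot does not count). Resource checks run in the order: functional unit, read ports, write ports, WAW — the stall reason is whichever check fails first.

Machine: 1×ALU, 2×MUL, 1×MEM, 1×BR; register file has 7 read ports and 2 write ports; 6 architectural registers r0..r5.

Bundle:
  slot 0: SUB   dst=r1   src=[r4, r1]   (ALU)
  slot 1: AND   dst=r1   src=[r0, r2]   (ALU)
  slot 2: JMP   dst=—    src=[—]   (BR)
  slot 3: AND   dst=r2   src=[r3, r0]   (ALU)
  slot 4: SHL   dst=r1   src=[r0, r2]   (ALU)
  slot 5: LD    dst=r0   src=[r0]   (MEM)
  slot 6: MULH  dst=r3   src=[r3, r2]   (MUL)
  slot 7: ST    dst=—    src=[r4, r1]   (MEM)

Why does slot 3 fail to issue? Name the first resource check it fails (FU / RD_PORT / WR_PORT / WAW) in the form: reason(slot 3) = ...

slot 0 (ALU): ISSUE — free A0,Mu2,Ld1,B1 rp5 wp1
slot 1 (ALU): stall FU — free A0,Mu2,Ld1,B1 rp5 wp1
slot 2 (BR): ISSUE — free A0,Mu2,Ld1,B0 rp5 wp1
slot 3 (ALU): stall FU — free A0,Mu2,Ld1,B0 rp5 wp1
slot 4 (ALU): stall FU — free A0,Mu2,Ld1,B0 rp5 wp1
slot 5 (MEM): ISSUE — free A0,Mu2,Ld0,B0 rp4 wp0
slot 6 (MUL): stall WR_PORT — free A0,Mu2,Ld0,B0 rp4 wp0
slot 7 (MEM): stall FU — free A0,Mu2,Ld0,B0 rp4 wp0

reason(slot 3) = FU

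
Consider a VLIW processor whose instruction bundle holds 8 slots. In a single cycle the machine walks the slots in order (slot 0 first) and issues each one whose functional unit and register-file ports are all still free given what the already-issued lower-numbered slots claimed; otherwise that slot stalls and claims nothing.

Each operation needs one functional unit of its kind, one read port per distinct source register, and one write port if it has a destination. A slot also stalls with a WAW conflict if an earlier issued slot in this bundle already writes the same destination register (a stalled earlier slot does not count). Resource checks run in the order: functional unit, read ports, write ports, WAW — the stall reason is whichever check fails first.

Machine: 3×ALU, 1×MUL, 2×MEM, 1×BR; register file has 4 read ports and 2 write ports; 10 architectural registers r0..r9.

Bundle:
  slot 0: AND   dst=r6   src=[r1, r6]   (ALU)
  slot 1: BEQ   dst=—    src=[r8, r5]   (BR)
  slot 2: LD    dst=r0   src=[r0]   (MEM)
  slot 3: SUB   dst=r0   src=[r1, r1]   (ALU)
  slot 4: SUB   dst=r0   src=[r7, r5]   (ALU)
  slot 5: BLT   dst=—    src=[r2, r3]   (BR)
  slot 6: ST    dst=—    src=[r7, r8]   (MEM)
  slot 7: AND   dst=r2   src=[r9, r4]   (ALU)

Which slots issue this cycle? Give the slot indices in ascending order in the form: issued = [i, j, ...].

  0. ALU→r6 ⇒ go  {2A/1Mu/2Ld/1B | 2r 1w}
  1. BR ⇒ go  {2A/1Mu/2Ld/0B | 0r 1w}
  2. MEM→r0 ⇒ no(RD_PORT)  {2A/1Mu/2Ld/0B | 0r 1w}
  3. ALU→r0 ⇒ no(RD_PORT)  {2A/1Mu/2Ld/0B | 0r 1w}
  4. ALU→r0 ⇒ no(RD_PORT)  {2A/1Mu/2Ld/0B | 0r 1w}
  5. BR ⇒ no(FU)  {2A/1Mu/2Ld/0B | 0r 1w}
  6. MEM ⇒ no(RD_PORT)  {2A/1Mu/2Ld/0B | 0r 1w}
  7. ALU→r2 ⇒ no(RD_PORT)  {2A/1Mu/2Ld/0B | 0r 1w}

issued = [0, 1]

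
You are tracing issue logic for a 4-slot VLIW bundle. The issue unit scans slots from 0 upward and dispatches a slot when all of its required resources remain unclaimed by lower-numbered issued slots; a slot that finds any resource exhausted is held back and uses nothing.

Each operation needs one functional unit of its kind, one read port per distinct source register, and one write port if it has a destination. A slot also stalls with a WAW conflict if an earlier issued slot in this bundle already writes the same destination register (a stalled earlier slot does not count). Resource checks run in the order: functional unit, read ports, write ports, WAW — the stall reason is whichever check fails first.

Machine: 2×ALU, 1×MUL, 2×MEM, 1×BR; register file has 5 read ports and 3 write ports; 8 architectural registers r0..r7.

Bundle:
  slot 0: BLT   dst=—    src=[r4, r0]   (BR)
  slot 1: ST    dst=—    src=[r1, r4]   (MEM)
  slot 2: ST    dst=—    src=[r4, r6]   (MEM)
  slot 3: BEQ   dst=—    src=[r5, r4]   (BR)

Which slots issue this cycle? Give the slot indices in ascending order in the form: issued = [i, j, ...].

#0 BR src=r4,r0 dispatched  <A:2 Mu:1 Ld:2 B:0 rd:3 wr:3>
#1 MEM src=r1,r4 dispatched  <A:2 Mu:1 Ld:1 B:0 rd:1 wr:3>
#2 MEM src=r4,r6 held:RD_PORT  <A:2 Mu:1 Ld:1 B:0 rd:1 wr:3>
#3 BR src=r5,r4 held:FU  <A:2 Mu:1 Ld:1 B:0 rd:1 wr:3>

issued = [0, 1]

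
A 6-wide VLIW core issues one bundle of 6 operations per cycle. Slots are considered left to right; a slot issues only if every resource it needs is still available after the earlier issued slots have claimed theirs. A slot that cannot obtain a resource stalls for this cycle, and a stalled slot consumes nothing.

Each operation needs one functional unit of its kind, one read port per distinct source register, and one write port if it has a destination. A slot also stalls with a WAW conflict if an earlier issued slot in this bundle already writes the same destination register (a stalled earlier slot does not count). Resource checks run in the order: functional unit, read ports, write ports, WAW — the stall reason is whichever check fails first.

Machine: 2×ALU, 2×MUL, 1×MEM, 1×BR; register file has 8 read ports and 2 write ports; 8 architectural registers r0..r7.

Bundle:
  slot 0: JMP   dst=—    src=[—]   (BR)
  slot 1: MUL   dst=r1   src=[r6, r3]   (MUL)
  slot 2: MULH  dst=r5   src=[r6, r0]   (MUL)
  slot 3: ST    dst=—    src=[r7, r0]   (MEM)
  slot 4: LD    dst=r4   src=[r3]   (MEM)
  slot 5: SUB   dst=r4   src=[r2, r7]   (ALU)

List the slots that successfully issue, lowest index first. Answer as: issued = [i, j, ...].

issued = [0, 1, 2, 3]

#0 BR src=- dispatched  <A:2 Mu:2 Ld:1 B:0 rd:8 wr:2>
#1 MUL src=r6,r3 dispatched  <A:2 Mu:1 Ld:1 B:0 rd:6 wr:1>
#2 MUL src=r6,r0 dispatched  <A:2 Mu:0 Ld:1 B:0 rd:4 wr:0>
#3 MEM src=r7,r0 dispatched  <A:2 Mu:0 Ld:0 B:0 rd:2 wr:0>
#4 MEM src=r3 held:FU  <A:2 Mu:0 Ld:0 B:0 rd:2 wr:0>
#5 ALU src=r2,r7 held:WR_PORT  <A:2 Mu:0 Ld:0 B:0 rd:2 wr:0>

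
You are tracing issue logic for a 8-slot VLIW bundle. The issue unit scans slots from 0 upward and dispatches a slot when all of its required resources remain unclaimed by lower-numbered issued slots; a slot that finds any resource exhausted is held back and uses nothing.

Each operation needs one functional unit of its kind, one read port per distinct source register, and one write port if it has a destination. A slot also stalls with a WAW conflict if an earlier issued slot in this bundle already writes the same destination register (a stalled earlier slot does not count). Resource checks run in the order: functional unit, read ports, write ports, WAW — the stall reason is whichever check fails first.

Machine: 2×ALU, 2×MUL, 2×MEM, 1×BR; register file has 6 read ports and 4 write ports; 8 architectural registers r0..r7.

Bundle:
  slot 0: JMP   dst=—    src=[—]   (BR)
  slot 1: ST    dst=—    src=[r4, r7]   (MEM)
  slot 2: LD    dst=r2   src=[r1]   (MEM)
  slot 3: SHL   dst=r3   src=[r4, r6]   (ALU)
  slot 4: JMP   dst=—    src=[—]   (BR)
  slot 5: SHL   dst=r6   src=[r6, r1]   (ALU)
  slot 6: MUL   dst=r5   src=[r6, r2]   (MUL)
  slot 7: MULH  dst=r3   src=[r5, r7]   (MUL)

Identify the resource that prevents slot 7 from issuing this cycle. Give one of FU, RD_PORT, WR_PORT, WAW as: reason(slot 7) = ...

reason(slot 7) = RD_PORT

[0] BR needs rd=0 wr=0: ok; after: ALU=2 MUL=2 MEM=2 BR=0, R=6, W=4
[1] MEM needs rd=2 wr=0: ok; after: ALU=2 MUL=2 MEM=1 BR=0, R=4, W=4
[2] MEM needs rd=1 wr=1: ok; after: ALU=2 MUL=2 MEM=0 BR=0, R=3, W=3
[3] ALU needs rd=2 wr=1: ok; after: ALU=1 MUL=2 MEM=0 BR=0, R=1, W=2
[4] BR needs rd=0 wr=0: FU; after: ALU=1 MUL=2 MEM=0 BR=0, R=1, W=2
[5] ALU needs rd=2 wr=1: RD_PORT; after: ALU=1 MUL=2 MEM=0 BR=0, R=1, W=2
[6] MUL needs rd=2 wr=1: RD_PORT; after: ALU=1 MUL=2 MEM=0 BR=0, R=1, W=2
[7] MUL needs rd=2 wr=1: RD_PORT; after: ALU=1 MUL=2 MEM=0 BR=0, R=1, W=2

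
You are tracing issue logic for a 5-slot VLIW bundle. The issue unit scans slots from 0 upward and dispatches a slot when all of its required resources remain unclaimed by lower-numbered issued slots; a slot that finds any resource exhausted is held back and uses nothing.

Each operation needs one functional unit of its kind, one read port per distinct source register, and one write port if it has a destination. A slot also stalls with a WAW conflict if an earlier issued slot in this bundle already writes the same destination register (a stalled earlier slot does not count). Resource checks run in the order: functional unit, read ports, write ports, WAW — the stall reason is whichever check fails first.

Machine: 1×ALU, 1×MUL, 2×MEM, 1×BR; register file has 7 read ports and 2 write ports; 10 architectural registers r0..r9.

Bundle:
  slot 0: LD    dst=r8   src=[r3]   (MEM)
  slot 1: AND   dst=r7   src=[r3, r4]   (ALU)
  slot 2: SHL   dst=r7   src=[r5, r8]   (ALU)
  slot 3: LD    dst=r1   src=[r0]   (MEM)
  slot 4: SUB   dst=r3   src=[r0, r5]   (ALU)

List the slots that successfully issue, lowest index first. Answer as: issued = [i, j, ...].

[0] MEM needs rd=1 wr=1: ok; after: ALU=1 MUL=1 MEM=1 BR=1, R=6, W=1
[1] ALU needs rd=2 wr=1: ok; after: ALU=0 MUL=1 MEM=1 BR=1, R=4, W=0
[2] ALU needs rd=2 wr=1: FU; after: ALU=0 MUL=1 MEM=1 BR=1, R=4, W=0
[3] MEM needs rd=1 wr=1: WR_PORT; after: ALU=0 MUL=1 MEM=1 BR=1, R=4, W=0
[4] ALU needs rd=2 wr=1: FU; after: ALU=0 MUL=1 MEM=1 BR=1, R=4, W=0

issued = [0, 1]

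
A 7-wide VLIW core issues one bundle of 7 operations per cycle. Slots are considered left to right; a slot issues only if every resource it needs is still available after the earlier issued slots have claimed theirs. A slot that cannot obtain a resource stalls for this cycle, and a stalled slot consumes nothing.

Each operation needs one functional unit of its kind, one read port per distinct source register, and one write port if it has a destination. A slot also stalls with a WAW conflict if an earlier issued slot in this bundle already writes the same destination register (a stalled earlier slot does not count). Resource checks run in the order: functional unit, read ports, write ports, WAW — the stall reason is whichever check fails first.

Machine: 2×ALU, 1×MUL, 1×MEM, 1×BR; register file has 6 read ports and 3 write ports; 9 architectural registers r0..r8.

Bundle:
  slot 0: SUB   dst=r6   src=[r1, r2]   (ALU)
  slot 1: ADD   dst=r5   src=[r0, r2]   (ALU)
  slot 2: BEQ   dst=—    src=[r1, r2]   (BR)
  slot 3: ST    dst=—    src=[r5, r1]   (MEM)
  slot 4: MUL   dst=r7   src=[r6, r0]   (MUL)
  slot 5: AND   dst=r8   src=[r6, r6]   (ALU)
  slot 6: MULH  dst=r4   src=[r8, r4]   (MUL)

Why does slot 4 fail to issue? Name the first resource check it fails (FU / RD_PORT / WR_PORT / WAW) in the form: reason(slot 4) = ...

[0] ALU needs rd=2 wr=1: ok; after: ALU=1 MUL=1 MEM=1 BR=1, R=4, W=2
[1] ALU needs rd=2 wr=1: ok; after: ALU=0 MUL=1 MEM=1 BR=1, R=2, W=1
[2] BR needs rd=2 wr=0: ok; after: ALU=0 MUL=1 MEM=1 BR=0, R=0, W=1
[3] MEM needs rd=2 wr=0: RD_PORT; after: ALU=0 MUL=1 MEM=1 BR=0, R=0, W=1
[4] MUL needs rd=2 wr=1: RD_PORT; after: ALU=0 MUL=1 MEM=1 BR=0, R=0, W=1
[5] ALU needs rd=1 wr=1: FU; after: ALU=0 MUL=1 MEM=1 BR=0, R=0, W=1
[6] MUL needs rd=2 wr=1: RD_PORT; after: ALU=0 MUL=1 MEM=1 BR=0, R=0, W=1

reason(slot 4) = RD_PORT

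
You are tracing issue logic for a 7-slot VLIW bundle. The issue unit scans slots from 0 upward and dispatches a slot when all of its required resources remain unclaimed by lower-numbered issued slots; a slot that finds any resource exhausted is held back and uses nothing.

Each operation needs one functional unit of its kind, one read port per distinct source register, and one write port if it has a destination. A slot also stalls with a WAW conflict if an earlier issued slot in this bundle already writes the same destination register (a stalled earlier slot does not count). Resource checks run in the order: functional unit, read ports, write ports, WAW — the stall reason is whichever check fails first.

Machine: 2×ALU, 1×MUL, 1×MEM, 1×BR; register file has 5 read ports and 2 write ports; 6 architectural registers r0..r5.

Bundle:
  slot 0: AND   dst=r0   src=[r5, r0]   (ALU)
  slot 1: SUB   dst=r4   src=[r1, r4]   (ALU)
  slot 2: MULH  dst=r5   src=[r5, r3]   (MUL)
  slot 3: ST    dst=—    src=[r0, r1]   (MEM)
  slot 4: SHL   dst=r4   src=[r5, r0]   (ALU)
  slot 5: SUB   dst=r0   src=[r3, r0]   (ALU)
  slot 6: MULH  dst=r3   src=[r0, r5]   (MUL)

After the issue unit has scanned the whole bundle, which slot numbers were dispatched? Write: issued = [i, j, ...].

issued = [0, 1]

  0. ALU→r0 ⇒ go  {1A/1Mu/1Ld/1B | 3r 1w}
  1. ALU→r4 ⇒ go  {0A/1Mu/1Ld/1B | 1r 0w}
  2. MUL→r5 ⇒ no(RD_PORT)  {0A/1Mu/1Ld/1B | 1r 0w}
  3. MEM ⇒ no(RD_PORT)  {0A/1Mu/1Ld/1B | 1r 0w}
  4. ALU→r4 ⇒ no(FU)  {0A/1Mu/1Ld/1B | 1r 0w}
  5. ALU→r0 ⇒ no(FU)  {0A/1Mu/1Ld/1B | 1r 0w}
  6. MUL→r3 ⇒ no(RD_PORT)  {0A/1Mu/1Ld/1B | 1r 0w}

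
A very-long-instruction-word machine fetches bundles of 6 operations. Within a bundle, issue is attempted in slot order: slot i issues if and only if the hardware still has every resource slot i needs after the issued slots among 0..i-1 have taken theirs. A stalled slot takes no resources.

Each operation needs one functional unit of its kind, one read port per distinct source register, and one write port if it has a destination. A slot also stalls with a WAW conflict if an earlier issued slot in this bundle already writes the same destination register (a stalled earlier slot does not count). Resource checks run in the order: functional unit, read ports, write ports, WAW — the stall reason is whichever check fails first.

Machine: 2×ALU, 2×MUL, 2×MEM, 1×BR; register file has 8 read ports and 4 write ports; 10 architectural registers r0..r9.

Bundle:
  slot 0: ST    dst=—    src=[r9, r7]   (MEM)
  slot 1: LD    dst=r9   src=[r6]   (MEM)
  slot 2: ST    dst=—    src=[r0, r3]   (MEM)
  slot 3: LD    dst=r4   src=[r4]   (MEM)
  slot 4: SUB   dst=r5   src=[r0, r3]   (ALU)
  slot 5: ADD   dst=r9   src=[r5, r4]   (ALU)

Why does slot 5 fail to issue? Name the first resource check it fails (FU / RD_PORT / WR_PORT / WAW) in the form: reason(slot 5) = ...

reason(slot 5) = WAW

#0 MEM src=r9,r7 dispatched  <A:2 Mu:2 Ld:1 B:1 rd:6 wr:4>
#1 MEM src=r6 dispatched  <A:2 Mu:2 Ld:0 B:1 rd:5 wr:3>
#2 MEM src=r0,r3 held:FU  <A:2 Mu:2 Ld:0 B:1 rd:5 wr:3>
#3 MEM src=r4 held:FU  <A:2 Mu:2 Ld:0 B:1 rd:5 wr:3>
#4 ALU src=r0,r3 dispatched  <A:1 Mu:2 Ld:0 B:1 rd:3 wr:2>
#5 ALU src=r5,r4 held:WAW  <A:1 Mu:2 Ld:0 B:1 rd:3 wr:2>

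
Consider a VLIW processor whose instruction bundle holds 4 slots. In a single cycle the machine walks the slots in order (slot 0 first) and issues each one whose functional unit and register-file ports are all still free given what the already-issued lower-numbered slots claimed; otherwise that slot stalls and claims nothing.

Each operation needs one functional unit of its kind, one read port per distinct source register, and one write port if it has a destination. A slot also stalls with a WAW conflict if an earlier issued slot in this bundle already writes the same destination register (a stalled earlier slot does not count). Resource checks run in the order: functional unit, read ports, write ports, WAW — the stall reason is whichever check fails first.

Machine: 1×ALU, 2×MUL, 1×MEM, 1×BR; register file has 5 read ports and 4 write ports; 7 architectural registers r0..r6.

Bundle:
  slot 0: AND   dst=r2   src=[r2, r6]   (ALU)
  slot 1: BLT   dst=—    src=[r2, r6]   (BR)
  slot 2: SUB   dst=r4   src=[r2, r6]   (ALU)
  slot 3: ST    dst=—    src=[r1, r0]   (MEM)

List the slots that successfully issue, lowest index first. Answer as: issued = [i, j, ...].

issued = [0, 1]

[0] ALU needs rd=2 wr=1: ok; after: ALU=0 MUL=2 MEM=1 BR=1, R=3, W=3
[1] BR needs rd=2 wr=0: ok; after: ALU=0 MUL=2 MEM=1 BR=0, R=1, W=3
[2] ALU needs rd=2 wr=1: FU; after: ALU=0 MUL=2 MEM=1 BR=0, R=1, W=3
[3] MEM needs rd=2 wr=0: RD_PORT; after: ALU=0 MUL=2 MEM=1 BR=0, R=1, W=3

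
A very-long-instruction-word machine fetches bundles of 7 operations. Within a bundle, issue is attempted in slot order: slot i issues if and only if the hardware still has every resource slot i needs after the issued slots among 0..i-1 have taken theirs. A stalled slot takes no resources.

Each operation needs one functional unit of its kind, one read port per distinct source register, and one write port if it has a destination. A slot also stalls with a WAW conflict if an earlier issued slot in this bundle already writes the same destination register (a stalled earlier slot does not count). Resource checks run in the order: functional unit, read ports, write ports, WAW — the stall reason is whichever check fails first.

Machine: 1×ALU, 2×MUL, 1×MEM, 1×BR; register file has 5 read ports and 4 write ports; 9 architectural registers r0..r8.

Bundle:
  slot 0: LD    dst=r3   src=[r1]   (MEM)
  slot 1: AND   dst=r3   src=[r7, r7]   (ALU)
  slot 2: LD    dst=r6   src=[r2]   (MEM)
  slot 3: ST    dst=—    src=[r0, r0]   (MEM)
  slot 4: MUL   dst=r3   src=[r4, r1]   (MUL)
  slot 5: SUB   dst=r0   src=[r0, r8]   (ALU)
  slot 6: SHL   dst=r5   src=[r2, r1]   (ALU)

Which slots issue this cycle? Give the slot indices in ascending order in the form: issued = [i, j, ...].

slot 0 (MEM): ISSUE — free A1,Mu2,Ld0,B1 rp4 wp3
slot 1 (ALU): stall WAW — free A1,Mu2,Ld0,B1 rp4 wp3
slot 2 (MEM): stall FU — free A1,Mu2,Ld0,B1 rp4 wp3
slot 3 (MEM): stall FU — free A1,Mu2,Ld0,B1 rp4 wp3
slot 4 (MUL): stall WAW — free A1,Mu2,Ld0,B1 rp4 wp3
slot 5 (ALU): ISSUE — free A0,Mu2,Ld0,B1 rp2 wp2
slot 6 (ALU): stall FU — free A0,Mu2,Ld0,B1 rp2 wp2

issued = [0, 5]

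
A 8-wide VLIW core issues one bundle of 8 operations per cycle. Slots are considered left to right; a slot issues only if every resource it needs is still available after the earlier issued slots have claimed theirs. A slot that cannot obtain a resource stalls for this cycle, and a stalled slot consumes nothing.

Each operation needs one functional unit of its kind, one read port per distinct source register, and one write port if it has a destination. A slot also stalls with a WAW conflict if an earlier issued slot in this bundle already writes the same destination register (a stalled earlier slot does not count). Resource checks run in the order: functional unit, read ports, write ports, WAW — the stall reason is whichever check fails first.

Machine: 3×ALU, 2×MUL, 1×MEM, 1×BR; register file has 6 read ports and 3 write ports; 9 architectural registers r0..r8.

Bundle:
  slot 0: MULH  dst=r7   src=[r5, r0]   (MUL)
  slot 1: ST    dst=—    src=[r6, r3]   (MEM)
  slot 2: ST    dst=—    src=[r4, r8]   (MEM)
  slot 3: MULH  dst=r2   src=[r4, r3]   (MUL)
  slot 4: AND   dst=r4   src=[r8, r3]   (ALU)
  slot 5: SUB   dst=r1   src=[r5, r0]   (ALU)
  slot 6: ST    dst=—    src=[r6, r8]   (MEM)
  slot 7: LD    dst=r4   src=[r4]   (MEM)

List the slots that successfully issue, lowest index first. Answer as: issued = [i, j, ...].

issued = [0, 1, 3]

slot 0 (MUL): ISSUE — free A3,Mu1,Ld1,B1 rp4 wp2
slot 1 (MEM): ISSUE — free A3,Mu1,Ld0,B1 rp2 wp2
slot 2 (MEM): stall FU — free A3,Mu1,Ld0,B1 rp2 wp2
slot 3 (MUL): ISSUE — free A3,Mu0,Ld0,B1 rp0 wp1
slot 4 (ALU): stall RD_PORT — free A3,Mu0,Ld0,B1 rp0 wp1
slot 5 (ALU): stall RD_PORT — free A3,Mu0,Ld0,B1 rp0 wp1
slot 6 (MEM): stall FU — free A3,Mu0,Ld0,B1 rp0 wp1
slot 7 (MEM): stall FU — free A3,Mu0,Ld0,B1 rp0 wp1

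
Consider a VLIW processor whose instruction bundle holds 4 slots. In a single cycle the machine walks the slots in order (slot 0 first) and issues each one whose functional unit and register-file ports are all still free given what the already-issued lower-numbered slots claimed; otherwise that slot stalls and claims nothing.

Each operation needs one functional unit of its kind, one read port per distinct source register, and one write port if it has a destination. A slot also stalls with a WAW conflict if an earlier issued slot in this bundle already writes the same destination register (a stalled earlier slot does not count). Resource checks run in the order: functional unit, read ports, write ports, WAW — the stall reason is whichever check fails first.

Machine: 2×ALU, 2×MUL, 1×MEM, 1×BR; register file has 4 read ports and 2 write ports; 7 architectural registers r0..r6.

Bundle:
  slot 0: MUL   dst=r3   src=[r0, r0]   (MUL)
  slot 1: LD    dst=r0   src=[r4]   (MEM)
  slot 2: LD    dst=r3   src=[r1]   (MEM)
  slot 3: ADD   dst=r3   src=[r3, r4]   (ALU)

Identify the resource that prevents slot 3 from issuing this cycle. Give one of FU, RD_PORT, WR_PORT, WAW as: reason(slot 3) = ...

reason(slot 3) = WR_PORT

  0. MUL→r3 ⇒ go  {2A/1Mu/1Ld/1B | 3r 1w}
  1. MEM→r0 ⇒ go  {2A/1Mu/0Ld/1B | 2r 0w}
  2. MEM→r3 ⇒ no(FU)  {2A/1Mu/0Ld/1B | 2r 0w}
  3. ALU→r3 ⇒ no(WR_PORT)  {2A/1Mu/0Ld/1B | 2r 0w}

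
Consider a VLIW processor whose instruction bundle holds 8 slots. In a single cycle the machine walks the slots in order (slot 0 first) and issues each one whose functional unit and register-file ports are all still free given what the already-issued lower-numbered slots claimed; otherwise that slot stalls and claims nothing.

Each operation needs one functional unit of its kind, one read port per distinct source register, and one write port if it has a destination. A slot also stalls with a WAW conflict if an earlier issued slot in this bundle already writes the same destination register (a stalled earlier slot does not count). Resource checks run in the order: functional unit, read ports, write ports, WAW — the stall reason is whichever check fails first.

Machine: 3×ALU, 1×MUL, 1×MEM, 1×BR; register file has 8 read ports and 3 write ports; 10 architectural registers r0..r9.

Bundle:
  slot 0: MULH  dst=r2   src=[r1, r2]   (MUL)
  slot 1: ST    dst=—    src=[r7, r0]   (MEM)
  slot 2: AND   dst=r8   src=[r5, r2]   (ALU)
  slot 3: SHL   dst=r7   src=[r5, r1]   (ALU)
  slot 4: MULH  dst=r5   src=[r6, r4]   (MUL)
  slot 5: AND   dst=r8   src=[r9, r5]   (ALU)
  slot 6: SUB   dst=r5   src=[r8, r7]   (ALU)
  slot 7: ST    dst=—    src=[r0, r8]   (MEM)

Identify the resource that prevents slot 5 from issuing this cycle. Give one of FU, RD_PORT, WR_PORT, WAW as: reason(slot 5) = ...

reason(slot 5) = RD_PORT

(0) want 1×MUL +2rd +1wr — yes → AL3|MU0|ME1|BR1|rd6|wr2
(1) want 1×MEM +2rd +0wr — yes → AL3|MU0|ME0|BR1|rd4|wr2
(2) want 1×ALU +2rd +1wr — yes → AL2|MU0|ME0|BR1|rd2|wr1
(3) want 1×ALU +2rd +1wr — yes → AL1|MU0|ME0|BR1|rd0|wr0
(4) want 1×MUL +2rd +1wr — FU → AL1|MU0|ME0|BR1|rd0|wr0
(5) want 1×ALU +2rd +1wr — RD_PORT → AL1|MU0|ME0|BR1|rd0|wr0
(6) want 1×ALU +2rd +1wr — RD_PORT → AL1|MU0|ME0|BR1|rd0|wr0
(7) want 1×MEM +2rd +0wr — FU → AL1|MU0|ME0|BR1|rd0|wr0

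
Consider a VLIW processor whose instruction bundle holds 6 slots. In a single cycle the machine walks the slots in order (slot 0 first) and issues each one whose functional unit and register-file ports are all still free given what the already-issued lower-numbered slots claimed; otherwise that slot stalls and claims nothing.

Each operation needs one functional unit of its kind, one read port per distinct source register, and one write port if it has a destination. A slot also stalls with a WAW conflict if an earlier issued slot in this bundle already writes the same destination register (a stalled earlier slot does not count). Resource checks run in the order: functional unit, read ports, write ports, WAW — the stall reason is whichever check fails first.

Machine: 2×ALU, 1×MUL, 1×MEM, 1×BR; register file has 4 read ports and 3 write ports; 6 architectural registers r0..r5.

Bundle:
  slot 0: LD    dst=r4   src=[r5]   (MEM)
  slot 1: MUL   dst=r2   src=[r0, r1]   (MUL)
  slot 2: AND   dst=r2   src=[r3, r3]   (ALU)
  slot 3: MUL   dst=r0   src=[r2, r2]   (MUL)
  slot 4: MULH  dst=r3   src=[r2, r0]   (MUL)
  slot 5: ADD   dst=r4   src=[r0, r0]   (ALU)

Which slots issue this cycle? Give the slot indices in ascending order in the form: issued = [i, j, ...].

  0. MEM→r4 ⇒ go  {2A/1Mu/0Ld/1B | 3r 2w}
  1. MUL→r2 ⇒ go  {2A/0Mu/0Ld/1B | 1r 1w}
  2. ALU→r2 ⇒ no(WAW)  {2A/0Mu/0Ld/1B | 1r 1w}
  3. MUL→r0 ⇒ no(FU)  {2A/0Mu/0Ld/1B | 1r 1w}
  4. MUL→r3 ⇒ no(FU)  {2A/0Mu/0Ld/1B | 1r 1w}
  5. ALU→r4 ⇒ no(WAW)  {2A/0Mu/0Ld/1B | 1r 1w}

issued = [0, 1]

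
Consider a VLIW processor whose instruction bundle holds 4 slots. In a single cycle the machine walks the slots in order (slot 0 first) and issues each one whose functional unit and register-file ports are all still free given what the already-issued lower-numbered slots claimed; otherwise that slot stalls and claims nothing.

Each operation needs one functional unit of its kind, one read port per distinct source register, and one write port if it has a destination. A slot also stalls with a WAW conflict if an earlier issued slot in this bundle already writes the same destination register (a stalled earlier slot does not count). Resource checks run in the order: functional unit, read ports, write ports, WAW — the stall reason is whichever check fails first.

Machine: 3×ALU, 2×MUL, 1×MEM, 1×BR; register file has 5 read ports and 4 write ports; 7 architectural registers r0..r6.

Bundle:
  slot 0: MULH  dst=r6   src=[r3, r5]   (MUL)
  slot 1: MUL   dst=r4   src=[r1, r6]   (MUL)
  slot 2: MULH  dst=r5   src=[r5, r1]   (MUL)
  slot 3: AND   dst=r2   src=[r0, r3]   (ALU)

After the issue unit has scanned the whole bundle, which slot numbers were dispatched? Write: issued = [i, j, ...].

(0) want 1×MUL +2rd +1wr — yes → AL3|MU1|ME1|BR1|rd3|wr3
(1) want 1×MUL +2rd +1wr — yes → AL3|MU0|ME1|BR1|rd1|wr2
(2) want 1×MUL +2rd +1wr — FU → AL3|MU0|ME1|BR1|rd1|wr2
(3) want 1×ALU +2rd +1wr — RD_PORT → AL3|MU0|ME1|BR1|rd1|wr2

issued = [0, 1]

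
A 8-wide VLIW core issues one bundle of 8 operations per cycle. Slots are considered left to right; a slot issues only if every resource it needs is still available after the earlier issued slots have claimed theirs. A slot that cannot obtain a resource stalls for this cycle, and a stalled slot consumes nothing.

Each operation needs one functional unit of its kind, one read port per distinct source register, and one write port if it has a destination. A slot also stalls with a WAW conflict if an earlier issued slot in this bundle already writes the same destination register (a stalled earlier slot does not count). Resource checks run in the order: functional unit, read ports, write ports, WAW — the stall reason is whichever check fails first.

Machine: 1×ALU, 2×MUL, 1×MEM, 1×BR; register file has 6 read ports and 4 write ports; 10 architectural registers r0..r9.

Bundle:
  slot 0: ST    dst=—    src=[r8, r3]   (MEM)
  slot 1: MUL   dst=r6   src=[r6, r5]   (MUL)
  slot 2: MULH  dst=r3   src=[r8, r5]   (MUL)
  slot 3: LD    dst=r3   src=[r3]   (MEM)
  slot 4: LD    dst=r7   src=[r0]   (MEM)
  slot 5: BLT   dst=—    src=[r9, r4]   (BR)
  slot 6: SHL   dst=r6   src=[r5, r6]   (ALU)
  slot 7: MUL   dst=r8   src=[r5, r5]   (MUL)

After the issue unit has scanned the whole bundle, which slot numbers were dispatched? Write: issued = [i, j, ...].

issued = [0, 1, 2]

  0. MEM ⇒ go  {1A/2Mu/0Ld/1B | 4r 4w}
  1. MUL→r6 ⇒ go  {1A/1Mu/0Ld/1B | 2r 3w}
  2. MUL→r3 ⇒ go  {1A/0Mu/0Ld/1B | 0r 2w}
  3. MEM→r3 ⇒ no(FU)  {1A/0Mu/0Ld/1B | 0r 2w}
  4. MEM→r7 ⇒ no(FU)  {1A/0Mu/0Ld/1B | 0r 2w}
  5. BR ⇒ no(RD_PORT)  {1A/0Mu/0Ld/1B | 0r 2w}
  6. ALU→r6 ⇒ no(RD_PORT)  {1A/0Mu/0Ld/1B | 0r 2w}
  7. MUL→r8 ⇒ no(FU)  {1A/0Mu/0Ld/1B | 0r 2w}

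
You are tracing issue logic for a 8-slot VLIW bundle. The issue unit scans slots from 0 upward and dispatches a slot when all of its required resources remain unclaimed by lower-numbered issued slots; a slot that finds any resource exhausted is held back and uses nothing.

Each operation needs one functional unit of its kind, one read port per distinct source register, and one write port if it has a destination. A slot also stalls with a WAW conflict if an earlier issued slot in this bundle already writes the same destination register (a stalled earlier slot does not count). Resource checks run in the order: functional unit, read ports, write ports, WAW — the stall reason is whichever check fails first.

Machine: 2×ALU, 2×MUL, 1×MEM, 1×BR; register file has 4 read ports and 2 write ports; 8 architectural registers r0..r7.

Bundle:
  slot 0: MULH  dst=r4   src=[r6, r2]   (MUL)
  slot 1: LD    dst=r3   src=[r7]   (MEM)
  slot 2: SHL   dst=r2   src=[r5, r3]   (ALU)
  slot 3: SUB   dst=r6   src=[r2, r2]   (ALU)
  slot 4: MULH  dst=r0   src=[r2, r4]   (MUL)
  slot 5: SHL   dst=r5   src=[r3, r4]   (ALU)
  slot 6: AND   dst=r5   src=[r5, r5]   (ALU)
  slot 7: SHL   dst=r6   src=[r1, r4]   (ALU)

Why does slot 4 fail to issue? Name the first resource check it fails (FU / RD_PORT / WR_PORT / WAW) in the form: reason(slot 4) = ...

#0 MUL src=r6,r2 dispatched  <A:2 Mu:1 Ld:1 B:1 rd:2 wr:1>
#1 MEM src=r7 dispatched  <A:2 Mu:1 Ld:0 B:1 rd:1 wr:0>
#2 ALU src=r5,r3 held:RD_PORT  <A:2 Mu:1 Ld:0 B:1 rd:1 wr:0>
#3 ALU src=r2,r2 held:WR_PORT  <A:2 Mu:1 Ld:0 B:1 rd:1 wr:0>
#4 MUL src=r2,r4 held:RD_PORT  <A:2 Mu:1 Ld:0 B:1 rd:1 wr:0>
#5 ALU src=r3,r4 held:RD_PORT  <A:2 Mu:1 Ld:0 B:1 rd:1 wr:0>
#6 ALU src=r5,r5 held:WR_PORT  <A:2 Mu:1 Ld:0 B:1 rd:1 wr:0>
#7 ALU src=r1,r4 held:RD_PORT  <A:2 Mu:1 Ld:0 B:1 rd:1 wr:0>

reason(slot 4) = RD_PORT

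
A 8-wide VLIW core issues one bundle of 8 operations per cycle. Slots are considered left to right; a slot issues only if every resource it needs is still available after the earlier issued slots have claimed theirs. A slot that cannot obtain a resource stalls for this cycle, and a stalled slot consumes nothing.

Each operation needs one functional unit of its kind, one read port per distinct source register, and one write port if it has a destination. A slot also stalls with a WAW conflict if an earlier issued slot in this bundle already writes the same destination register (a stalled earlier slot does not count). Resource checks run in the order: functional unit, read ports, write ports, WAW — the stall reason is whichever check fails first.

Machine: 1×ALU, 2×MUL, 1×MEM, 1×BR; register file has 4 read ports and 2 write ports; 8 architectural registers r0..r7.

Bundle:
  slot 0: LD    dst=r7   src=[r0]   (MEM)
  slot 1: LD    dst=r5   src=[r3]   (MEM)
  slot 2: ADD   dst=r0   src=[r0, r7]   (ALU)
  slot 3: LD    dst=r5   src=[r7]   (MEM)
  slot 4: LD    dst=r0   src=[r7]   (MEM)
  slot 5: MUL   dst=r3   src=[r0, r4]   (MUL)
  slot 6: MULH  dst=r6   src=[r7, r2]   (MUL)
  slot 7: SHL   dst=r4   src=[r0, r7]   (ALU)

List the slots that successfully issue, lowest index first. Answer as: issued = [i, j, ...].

  0. MEM→r7 ⇒ go  {1A/2Mu/0Ld/1B | 3r 1w}
  1. MEM→r5 ⇒ no(FU)  {1A/2Mu/0Ld/1B | 3r 1w}
  2. ALU→r0 ⇒ go  {0A/2Mu/0Ld/1B | 1r 0w}
  3. MEM→r5 ⇒ no(FU)  {0A/2Mu/0Ld/1B | 1r 0w}
  4. MEM→r0 ⇒ no(FU)  {0A/2Mu/0Ld/1B | 1r 0w}
  5. MUL→r3 ⇒ no(RD_PORT)  {0A/2Mu/0Ld/1B | 1r 0w}
  6. MUL→r6 ⇒ no(RD_PORT)  {0A/2Mu/0Ld/1B | 1r 0w}
  7. ALU→r4 ⇒ no(FU)  {0A/2Mu/0Ld/1B | 1r 0w}

issued = [0, 2]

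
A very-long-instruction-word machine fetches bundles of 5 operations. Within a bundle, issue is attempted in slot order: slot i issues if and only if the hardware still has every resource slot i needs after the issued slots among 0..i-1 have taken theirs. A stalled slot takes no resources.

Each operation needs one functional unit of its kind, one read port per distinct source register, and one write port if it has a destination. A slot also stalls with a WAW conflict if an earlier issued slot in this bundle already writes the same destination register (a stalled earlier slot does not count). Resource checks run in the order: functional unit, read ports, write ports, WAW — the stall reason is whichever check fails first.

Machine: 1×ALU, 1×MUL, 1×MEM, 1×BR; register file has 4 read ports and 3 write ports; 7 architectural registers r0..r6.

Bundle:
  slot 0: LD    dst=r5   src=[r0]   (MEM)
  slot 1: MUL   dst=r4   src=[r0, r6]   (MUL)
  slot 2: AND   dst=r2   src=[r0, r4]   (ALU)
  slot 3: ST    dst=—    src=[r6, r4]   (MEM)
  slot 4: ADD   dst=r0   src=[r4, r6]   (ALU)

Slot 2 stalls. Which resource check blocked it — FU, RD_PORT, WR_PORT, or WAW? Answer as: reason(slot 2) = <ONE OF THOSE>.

reason(slot 2) = RD_PORT

  0. MEM→r5 ⇒ go  {1A/1Mu/0Ld/1B | 3r 2w}
  1. MUL→r4 ⇒ go  {1A/0Mu/0Ld/1B | 1r 1w}
  2. ALU→r2 ⇒ no(RD_PORT)  {1A/0Mu/0Ld/1B | 1r 1w}
  3. MEM ⇒ no(FU)  {1A/0Mu/0Ld/1B | 1r 1w}
  4. ALU→r0 ⇒ no(RD_PORT)  {1A/0Mu/0Ld/1B | 1r 1w}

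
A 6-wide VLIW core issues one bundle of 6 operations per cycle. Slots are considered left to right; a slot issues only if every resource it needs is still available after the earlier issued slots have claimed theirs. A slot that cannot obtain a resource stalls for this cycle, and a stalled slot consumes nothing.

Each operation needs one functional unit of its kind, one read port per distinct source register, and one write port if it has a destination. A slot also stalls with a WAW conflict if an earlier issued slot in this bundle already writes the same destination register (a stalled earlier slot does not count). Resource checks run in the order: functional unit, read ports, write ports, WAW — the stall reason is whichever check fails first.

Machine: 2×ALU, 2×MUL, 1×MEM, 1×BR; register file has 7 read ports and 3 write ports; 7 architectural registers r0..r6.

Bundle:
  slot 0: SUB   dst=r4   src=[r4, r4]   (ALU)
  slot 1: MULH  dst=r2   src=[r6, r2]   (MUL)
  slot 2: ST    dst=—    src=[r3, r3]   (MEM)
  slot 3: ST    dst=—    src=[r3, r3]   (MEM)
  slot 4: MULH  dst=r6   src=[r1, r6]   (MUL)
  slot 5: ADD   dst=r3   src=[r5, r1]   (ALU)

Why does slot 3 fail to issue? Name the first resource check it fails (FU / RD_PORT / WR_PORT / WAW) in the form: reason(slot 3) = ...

reason(slot 3) = FU

  0. ALU→r4 ⇒ go  {1A/2Mu/1Ld/1B | 6r 2w}
  1. MUL→r2 ⇒ go  {1A/1Mu/1Ld/1B | 4r 1w}
  2. MEM ⇒ go  {1A/1Mu/0Ld/1B | 3r 1w}
  3. MEM ⇒ no(FU)  {1A/1Mu/0Ld/1B | 3r 1w}
  4. MUL→r6 ⇒ go  {1A/0Mu/0Ld/1B | 1r 0w}
  5. ALU→r3 ⇒ no(RD_PORT)  {1A/0Mu/0Ld/1B | 1r 0w}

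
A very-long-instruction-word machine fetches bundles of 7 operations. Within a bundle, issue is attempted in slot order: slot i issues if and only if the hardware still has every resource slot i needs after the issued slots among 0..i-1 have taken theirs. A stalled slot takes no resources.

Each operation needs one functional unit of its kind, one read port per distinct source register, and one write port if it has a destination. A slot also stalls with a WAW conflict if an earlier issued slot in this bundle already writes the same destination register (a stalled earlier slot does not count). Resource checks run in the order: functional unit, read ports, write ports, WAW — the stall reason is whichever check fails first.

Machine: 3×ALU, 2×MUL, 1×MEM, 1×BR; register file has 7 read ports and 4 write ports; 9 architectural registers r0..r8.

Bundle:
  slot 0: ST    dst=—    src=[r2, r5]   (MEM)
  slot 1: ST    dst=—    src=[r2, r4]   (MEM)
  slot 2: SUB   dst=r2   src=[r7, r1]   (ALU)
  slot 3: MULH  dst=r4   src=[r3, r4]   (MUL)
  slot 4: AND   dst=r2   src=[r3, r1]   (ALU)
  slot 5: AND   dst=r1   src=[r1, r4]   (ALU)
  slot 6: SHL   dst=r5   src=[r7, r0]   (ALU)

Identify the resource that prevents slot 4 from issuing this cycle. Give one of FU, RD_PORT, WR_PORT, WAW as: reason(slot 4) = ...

reason(slot 4) = RD_PORT

slot 0 (MEM): ISSUE — free A3,Mu2,Ld0,B1 rp5 wp4
slot 1 (MEM): stall FU — free A3,Mu2,Ld0,B1 rp5 wp4
slot 2 (ALU): ISSUE — free A2,Mu2,Ld0,B1 rp3 wp3
slot 3 (MUL): ISSUE — free A2,Mu1,Ld0,B1 rp1 wp2
slot 4 (ALU): stall RD_PORT — free A2,Mu1,Ld0,B1 rp1 wp2
slot 5 (ALU): stall RD_PORT — free A2,Mu1,Ld0,B1 rp1 wp2
slot 6 (ALU): stall RD_PORT — free A2,Mu1,Ld0,B1 rp1 wp2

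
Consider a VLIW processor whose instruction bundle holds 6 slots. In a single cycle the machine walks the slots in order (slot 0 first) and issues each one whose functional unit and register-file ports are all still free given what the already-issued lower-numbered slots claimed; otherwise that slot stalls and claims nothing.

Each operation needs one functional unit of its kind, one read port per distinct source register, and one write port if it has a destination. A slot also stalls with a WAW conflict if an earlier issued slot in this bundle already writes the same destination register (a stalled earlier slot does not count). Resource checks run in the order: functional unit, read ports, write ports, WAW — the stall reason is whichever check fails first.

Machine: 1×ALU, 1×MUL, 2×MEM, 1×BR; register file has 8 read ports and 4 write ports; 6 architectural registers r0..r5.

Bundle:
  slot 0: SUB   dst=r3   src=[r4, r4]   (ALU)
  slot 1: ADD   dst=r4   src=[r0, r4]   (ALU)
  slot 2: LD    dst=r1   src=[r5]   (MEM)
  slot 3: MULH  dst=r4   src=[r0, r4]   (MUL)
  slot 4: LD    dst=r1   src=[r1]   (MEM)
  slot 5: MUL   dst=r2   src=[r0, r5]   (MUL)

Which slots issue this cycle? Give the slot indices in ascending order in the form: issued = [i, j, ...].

issued = [0, 2, 3]

(0) want 1×ALU +1rd +1wr — yes → AL0|MU1|ME2|BR1|rd7|wr3
(1) want 1×ALU +2rd +1wr — FU → AL0|MU1|ME2|BR1|rd7|wr3
(2) want 1×MEM +1rd +1wr — yes → AL0|MU1|ME1|BR1|rd6|wr2
(3) want 1×MUL +2rd +1wr — yes → AL0|MU0|ME1|BR1|rd4|wr1
(4) want 1×MEM +1rd +1wr — WAW → AL0|MU0|ME1|BR1|rd4|wr1
(5) want 1×MUL +2rd +1wr — FU → AL0|MU0|ME1|BR1|rd4|wr1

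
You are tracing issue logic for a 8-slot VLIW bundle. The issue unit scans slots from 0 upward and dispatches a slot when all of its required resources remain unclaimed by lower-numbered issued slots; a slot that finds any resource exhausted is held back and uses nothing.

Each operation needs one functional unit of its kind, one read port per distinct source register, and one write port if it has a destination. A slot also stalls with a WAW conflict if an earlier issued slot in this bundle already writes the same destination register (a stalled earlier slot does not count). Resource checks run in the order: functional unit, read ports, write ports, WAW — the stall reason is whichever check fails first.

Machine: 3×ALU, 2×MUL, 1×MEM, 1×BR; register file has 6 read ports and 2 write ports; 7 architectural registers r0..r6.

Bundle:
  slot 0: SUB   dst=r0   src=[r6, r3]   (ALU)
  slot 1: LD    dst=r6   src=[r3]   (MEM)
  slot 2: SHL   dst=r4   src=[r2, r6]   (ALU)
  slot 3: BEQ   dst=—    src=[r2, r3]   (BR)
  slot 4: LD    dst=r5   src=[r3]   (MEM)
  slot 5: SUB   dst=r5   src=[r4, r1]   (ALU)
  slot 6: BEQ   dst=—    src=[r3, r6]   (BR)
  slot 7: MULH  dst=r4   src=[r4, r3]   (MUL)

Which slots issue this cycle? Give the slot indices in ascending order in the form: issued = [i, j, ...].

slot 0 (ALU): ISSUE — free A2,Mu2,Ld1,B1 rp4 wp1
slot 1 (MEM): ISSUE — free A2,Mu2,Ld0,B1 rp3 wp0
slot 2 (ALU): stall WR_PORT — free A2,Mu2,Ld0,B1 rp3 wp0
slot 3 (BR): ISSUE — free A2,Mu2,Ld0,B0 rp1 wp0
slot 4 (MEM): stall FU — free A2,Mu2,Ld0,B0 rp1 wp0
slot 5 (ALU): stall RD_PORT — free A2,Mu2,Ld0,B0 rp1 wp0
slot 6 (BR): stall FU — free A2,Mu2,Ld0,B0 rp1 wp0
slot 7 (MUL): stall RD_PORT — free A2,Mu2,Ld0,B0 rp1 wp0

issued = [0, 1, 3]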